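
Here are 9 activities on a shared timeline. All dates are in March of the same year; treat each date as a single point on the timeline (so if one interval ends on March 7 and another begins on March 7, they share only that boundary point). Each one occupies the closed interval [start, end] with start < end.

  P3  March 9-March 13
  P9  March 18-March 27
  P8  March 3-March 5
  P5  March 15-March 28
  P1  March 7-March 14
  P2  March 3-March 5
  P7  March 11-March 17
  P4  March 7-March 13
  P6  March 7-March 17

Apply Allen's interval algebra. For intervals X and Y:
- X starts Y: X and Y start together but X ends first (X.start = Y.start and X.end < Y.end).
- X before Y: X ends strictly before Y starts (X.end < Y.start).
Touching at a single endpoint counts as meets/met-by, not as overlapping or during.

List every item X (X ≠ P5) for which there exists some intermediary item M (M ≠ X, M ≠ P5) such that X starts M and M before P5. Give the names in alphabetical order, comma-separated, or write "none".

Target P5 = [March 15, March 28].
Intermediaries M with M before P5: P1, P2, P3, P4, P8.
Via P1 — items with X starts P1: P4.
Via P2 — items with X starts P2: none.
Via P3 — items with X starts P3: none.
Via P4 — items with X starts P4: none.
Via P8 — items with X starts P8: none.
Union: P4.

P4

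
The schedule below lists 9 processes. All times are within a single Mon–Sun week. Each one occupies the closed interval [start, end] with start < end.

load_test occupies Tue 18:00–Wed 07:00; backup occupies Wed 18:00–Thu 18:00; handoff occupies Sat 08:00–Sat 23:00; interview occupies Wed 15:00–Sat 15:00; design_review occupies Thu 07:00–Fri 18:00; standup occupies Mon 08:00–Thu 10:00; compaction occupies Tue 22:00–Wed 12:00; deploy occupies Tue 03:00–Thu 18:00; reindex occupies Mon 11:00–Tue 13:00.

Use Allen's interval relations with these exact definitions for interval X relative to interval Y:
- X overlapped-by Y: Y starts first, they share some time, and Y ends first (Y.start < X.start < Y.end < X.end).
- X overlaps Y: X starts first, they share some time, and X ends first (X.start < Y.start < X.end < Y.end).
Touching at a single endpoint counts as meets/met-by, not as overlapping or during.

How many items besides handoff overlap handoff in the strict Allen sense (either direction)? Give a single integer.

1

Target handoff = [Sat 08:00, Sat 23:00].
backup [Wed 18:00, Thu 18:00] → before → no.
compaction [Tue 22:00, Wed 12:00] → before → no.
deploy [Tue 03:00, Thu 18:00] → before → no.
design_review [Thu 07:00, Fri 18:00] → before → no.
interview [Wed 15:00, Sat 15:00] → overlaps → counts.
load_test [Tue 18:00, Wed 07:00] → before → no.
reindex [Mon 11:00, Tue 13:00] → before → no.
standup [Mon 08:00, Thu 10:00] → before → no.
Total: 1.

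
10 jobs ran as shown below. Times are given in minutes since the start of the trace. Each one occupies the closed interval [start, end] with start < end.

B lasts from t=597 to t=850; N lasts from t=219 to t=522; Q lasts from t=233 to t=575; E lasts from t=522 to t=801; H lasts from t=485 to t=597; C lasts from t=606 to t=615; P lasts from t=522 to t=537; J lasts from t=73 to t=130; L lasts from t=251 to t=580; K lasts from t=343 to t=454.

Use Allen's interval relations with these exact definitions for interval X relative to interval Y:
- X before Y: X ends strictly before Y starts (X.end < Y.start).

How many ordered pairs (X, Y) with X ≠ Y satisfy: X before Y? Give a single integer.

Checking all 90 ordered pairs for relation 'before'; matching pairs in alphabetical order:
(H, C): H before C ✓
(J, B): J before B ✓
(J, C): J before C ✓
(J, E): J before E ✓
(J, H): J before H ✓
(J, K): J before K ✓
(J, L): J before L ✓
(J, N): J before N ✓
(J, P): J before P ✓
(J, Q): J before Q ✓
(K, B): K before B ✓
(K, C): K before C ✓
(K, E): K before E ✓
(K, H): K before H ✓
(K, P): K before P ✓
(L, B): L before B ✓
(L, C): L before C ✓
(N, B): N before B ✓
(N, C): N before C ✓
(P, B): P before B ✓
(P, C): P before C ✓
(Q, B): Q before B ✓
(Q, C): Q before C ✓
Count: 23.

23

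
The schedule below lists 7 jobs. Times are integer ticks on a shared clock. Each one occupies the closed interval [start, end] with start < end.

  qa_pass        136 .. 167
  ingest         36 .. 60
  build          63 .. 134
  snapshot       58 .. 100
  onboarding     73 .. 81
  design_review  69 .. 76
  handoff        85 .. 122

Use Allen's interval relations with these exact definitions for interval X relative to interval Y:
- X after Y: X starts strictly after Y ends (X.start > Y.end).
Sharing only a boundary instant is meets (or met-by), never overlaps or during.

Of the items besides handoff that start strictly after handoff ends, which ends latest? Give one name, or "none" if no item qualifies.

qa_pass

Target handoff = [85, 122].
build [63, 134] → contains → excluded.
design_review [69, 76] → before → excluded.
ingest [36, 60] → before → excluded.
onboarding [73, 81] → before → excluded.
qa_pass [136, 167] → after → candidate.
snapshot [58, 100] → overlaps → excluded.
Among candidates, latest end is 167 → qa_pass.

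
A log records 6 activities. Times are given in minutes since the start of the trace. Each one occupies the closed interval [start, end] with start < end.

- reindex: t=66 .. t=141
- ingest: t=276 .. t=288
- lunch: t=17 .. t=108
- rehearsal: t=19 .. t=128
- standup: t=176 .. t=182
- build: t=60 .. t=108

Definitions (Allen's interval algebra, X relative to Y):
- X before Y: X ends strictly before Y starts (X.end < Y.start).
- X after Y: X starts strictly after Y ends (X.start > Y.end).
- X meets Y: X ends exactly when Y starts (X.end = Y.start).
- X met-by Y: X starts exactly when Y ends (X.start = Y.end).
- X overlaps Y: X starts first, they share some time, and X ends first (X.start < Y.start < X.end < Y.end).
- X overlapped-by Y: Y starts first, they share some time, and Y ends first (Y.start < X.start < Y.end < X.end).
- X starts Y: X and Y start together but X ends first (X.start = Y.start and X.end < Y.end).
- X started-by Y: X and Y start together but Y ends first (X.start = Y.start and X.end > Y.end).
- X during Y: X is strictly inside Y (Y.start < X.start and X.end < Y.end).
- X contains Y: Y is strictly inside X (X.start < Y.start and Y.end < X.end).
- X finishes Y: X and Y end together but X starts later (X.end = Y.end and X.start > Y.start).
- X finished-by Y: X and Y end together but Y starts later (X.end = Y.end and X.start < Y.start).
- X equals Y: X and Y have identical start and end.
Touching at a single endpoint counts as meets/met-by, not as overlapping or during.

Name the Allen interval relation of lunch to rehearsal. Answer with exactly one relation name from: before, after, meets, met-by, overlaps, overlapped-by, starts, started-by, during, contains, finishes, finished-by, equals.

overlaps

lunch = [t=17, t=108]; rehearsal = [t=19, t=128].
Compare endpoints: lunch.start < rehearsal.start, lunch.start < rehearsal.end, lunch.end > rehearsal.start, lunch.end < rehearsal.end.
That pattern is 'overlaps'.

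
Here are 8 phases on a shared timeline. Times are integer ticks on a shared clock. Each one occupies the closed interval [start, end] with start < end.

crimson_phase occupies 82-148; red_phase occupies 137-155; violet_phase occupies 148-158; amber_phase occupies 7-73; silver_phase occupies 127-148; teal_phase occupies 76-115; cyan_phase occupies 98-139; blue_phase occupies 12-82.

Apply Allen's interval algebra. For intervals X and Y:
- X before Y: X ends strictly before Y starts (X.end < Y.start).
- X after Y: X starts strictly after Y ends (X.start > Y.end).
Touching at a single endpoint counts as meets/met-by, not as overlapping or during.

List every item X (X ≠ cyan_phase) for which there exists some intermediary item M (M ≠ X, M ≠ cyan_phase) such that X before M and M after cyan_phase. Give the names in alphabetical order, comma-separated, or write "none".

amber_phase, blue_phase, teal_phase

Target cyan_phase = [98, 139].
Intermediaries M with M after cyan_phase: violet_phase.
Via violet_phase — items with X before violet_phase: amber_phase, blue_phase, teal_phase.
Union: amber_phase, blue_phase, teal_phase.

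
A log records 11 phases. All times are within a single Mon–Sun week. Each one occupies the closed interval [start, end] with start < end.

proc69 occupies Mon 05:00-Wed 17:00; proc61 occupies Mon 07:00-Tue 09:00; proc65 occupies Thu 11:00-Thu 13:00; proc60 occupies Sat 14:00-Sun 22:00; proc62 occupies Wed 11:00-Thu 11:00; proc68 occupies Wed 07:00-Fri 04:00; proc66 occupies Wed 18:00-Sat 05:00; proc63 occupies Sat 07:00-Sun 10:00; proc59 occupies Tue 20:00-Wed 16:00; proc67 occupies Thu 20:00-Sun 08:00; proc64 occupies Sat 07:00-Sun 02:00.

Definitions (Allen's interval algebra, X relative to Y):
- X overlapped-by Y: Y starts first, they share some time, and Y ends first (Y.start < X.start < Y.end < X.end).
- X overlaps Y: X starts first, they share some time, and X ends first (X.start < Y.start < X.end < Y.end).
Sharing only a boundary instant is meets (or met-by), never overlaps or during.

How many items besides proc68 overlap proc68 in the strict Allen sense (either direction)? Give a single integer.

Target proc68 = [Wed 07:00, Fri 04:00].
proc59 [Tue 20:00, Wed 16:00] → overlaps → counts.
proc60 [Sat 14:00, Sun 22:00] → after → no.
proc61 [Mon 07:00, Tue 09:00] → before → no.
proc62 [Wed 11:00, Thu 11:00] → during → no.
proc63 [Sat 07:00, Sun 10:00] → after → no.
proc64 [Sat 07:00, Sun 02:00] → after → no.
proc65 [Thu 11:00, Thu 13:00] → during → no.
proc66 [Wed 18:00, Sat 05:00] → overlapped-by → counts.
proc67 [Thu 20:00, Sun 08:00] → overlapped-by → counts.
proc69 [Mon 05:00, Wed 17:00] → overlaps → counts.
Total: 4.

4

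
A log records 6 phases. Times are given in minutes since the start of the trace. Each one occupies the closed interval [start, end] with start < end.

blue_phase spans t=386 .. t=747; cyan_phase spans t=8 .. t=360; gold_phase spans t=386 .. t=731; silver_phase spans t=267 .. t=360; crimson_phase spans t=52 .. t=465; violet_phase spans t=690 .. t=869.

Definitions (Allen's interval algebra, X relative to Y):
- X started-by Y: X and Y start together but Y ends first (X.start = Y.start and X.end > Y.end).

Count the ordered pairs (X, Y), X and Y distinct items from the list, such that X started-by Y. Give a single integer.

Checking all 30 ordered pairs for relation 'started-by'; matching pairs in alphabetical order:
(blue_phase, gold_phase): blue_phase started-by gold_phase ✓
Count: 1.

1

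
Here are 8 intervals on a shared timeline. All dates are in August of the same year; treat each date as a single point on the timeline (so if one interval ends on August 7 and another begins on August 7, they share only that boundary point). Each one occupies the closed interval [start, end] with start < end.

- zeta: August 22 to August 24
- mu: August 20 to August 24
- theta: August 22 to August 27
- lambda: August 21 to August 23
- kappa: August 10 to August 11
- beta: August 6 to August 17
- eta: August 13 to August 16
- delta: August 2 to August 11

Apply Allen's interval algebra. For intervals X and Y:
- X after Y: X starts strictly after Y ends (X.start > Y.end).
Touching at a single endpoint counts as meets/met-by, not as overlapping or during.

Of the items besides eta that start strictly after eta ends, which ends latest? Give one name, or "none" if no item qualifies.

theta

Target eta = [August 13, August 16].
beta [August 6, August 17] → contains → excluded.
delta [August 2, August 11] → before → excluded.
kappa [August 10, August 11] → before → excluded.
lambda [August 21, August 23] → after → candidate.
mu [August 20, August 24] → after → candidate.
theta [August 22, August 27] → after → candidate.
zeta [August 22, August 24] → after → candidate.
Among candidates, latest end is August 27 → theta.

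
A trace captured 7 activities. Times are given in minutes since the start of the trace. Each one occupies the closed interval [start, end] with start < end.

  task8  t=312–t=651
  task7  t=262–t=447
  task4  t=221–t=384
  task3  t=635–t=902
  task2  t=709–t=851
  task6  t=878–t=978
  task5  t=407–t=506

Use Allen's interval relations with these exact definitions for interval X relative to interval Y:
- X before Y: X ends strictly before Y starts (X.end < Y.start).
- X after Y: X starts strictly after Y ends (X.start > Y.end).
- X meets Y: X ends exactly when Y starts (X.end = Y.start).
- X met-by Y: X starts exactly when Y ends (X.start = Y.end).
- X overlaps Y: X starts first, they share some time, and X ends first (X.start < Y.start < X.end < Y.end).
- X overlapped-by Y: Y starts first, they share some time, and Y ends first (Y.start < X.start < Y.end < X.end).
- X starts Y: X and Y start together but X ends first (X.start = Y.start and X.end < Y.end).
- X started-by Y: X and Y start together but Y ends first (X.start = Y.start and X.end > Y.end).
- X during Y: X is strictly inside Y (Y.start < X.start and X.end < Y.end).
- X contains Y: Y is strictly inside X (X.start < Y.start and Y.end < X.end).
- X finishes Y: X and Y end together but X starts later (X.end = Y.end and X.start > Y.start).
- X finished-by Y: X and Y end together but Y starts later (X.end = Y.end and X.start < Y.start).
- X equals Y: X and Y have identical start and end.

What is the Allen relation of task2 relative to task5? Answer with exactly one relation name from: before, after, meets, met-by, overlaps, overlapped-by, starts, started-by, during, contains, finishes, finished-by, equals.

after

task2 = [t=709, t=851]; task5 = [t=407, t=506].
Compare endpoints: task2.start > task5.start, task2.start > task5.end, task2.end > task5.start, task2.end > task5.end.
That pattern is 'after'.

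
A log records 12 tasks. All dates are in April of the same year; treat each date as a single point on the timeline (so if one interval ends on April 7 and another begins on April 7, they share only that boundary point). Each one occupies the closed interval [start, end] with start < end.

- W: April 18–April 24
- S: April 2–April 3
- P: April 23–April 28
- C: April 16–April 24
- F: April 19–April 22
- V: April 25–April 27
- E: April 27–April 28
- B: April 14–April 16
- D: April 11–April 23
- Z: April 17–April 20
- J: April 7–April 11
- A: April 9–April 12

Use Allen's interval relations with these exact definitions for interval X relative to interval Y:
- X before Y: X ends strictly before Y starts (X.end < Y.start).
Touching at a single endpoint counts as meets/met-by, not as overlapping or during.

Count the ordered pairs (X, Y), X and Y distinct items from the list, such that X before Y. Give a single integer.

45

Checking all 132 ordered pairs for relation 'before'; matching pairs in alphabetical order:
(A, B): A before B ✓
(A, C): A before C ✓
(A, E): A before E ✓
(A, F): A before F ✓
(A, P): A before P ✓
(A, V): A before V ✓
(A, W): A before W ✓
(A, Z): A before Z ✓
(B, E): B before E ✓
(B, F): B before F ✓
(B, P): B before P ✓
(B, V): B before V ✓
(B, W): B before W ✓
(B, Z): B before Z ✓
(C, E): C before E ✓
(C, V): C before V ✓
(D, E): D before E ✓
(D, V): D before V ✓
(F, E): F before E ✓
(F, P): F before P ✓
(F, V): F before V ✓
(J, B): J before B ✓
(J, C): J before C ✓
(J, E): J before E ✓
... plus 21 further pairs not listed.
Count: 45.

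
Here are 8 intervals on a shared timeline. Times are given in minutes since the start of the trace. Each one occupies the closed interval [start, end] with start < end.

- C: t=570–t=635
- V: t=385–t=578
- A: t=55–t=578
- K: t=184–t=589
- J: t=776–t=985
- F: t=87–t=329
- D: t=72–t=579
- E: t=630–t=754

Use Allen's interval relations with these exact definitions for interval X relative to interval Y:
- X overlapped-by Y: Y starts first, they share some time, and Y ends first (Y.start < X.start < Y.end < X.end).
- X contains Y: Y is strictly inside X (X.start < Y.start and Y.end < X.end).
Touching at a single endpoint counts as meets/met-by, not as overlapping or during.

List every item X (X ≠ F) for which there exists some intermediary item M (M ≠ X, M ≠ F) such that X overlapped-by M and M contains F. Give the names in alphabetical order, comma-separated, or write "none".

C, D, K

Target F = [t=87, t=329].
Intermediaries M with M contains F: A, D.
Via A — items with X overlapped-by A: C, D, K.
Via D — items with X overlapped-by D: C, K.
Union: C, D, K.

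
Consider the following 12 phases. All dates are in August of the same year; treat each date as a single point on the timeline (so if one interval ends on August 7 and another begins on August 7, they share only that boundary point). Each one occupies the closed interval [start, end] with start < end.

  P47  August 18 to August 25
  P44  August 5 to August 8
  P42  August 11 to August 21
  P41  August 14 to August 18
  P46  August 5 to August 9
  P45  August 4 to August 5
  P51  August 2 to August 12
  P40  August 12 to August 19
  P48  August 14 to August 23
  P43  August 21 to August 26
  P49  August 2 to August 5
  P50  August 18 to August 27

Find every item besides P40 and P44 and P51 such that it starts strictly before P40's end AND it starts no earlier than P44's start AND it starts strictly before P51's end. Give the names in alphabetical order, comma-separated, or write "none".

P42, P46

Conditions: its start is strictly before P40's end (X.start < August 19) AND its start is no earlier than P44's start (X.start >= August 5) AND its start is strictly before P51's end (X.start < August 12).
P41: start August 14 < August 19? ✓; start August 14 >= August 5? ✓; start August 14 < August 12? ✗ → no.
P42: start August 11 < August 19? ✓; start August 11 >= August 5? ✓; start August 11 < August 12? ✓ → yes.
P43: start August 21 < August 19? ✗; start August 21 >= August 5? ✓; start August 21 < August 12? ✗ → no.
P45: start August 4 < August 19? ✓; start August 4 >= August 5? ✗; start August 4 < August 12? ✓ → no.
P46: start August 5 < August 19? ✓; start August 5 >= August 5? ✓; start August 5 < August 12? ✓ → yes.
P47: start August 18 < August 19? ✓; start August 18 >= August 5? ✓; start August 18 < August 12? ✗ → no.
P48: start August 14 < August 19? ✓; start August 14 >= August 5? ✓; start August 14 < August 12? ✗ → no.
P49: start August 2 < August 19? ✓; start August 2 >= August 5? ✗; start August 2 < August 12? ✓ → no.
P50: start August 18 < August 19? ✓; start August 18 >= August 5? ✓; start August 18 < August 12? ✗ → no.
Result: P42, P46.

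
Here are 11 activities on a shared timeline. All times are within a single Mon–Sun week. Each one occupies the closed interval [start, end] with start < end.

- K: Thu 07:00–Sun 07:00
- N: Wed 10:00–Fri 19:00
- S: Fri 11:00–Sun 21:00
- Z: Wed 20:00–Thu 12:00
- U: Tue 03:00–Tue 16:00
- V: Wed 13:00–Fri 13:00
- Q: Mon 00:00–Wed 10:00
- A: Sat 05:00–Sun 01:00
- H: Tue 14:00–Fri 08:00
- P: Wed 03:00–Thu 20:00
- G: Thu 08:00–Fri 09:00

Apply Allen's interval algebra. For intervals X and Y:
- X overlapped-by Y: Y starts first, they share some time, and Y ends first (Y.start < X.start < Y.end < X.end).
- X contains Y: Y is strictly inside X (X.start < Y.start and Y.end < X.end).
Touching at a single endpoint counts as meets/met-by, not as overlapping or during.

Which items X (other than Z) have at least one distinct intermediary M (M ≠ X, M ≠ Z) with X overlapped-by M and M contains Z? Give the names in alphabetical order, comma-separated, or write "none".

Target Z = [Wed 20:00, Thu 12:00].
Intermediaries M with M contains Z: H, N, P, V.
Via H — items with X overlapped-by H: G, K, N, V.
Via N — items with X overlapped-by N: K, S.
Via P — items with X overlapped-by P: G, K, N, V.
Via V — items with X overlapped-by V: K, S.
Union: G, K, N, S, V.

G, K, N, S, V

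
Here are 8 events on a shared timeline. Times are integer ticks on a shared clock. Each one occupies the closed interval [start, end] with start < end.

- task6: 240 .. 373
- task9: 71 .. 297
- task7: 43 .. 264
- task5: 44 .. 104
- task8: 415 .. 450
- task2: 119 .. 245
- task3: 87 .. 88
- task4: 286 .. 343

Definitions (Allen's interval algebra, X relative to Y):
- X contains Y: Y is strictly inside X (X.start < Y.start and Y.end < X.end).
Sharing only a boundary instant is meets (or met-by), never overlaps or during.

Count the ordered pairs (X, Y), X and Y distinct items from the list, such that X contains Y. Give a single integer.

Checking all 56 ordered pairs for relation 'contains'; matching pairs in alphabetical order:
(task5, task3): task5 contains task3 ✓
(task6, task4): task6 contains task4 ✓
(task7, task2): task7 contains task2 ✓
(task7, task3): task7 contains task3 ✓
(task7, task5): task7 contains task5 ✓
(task9, task2): task9 contains task2 ✓
(task9, task3): task9 contains task3 ✓
Count: 7.

7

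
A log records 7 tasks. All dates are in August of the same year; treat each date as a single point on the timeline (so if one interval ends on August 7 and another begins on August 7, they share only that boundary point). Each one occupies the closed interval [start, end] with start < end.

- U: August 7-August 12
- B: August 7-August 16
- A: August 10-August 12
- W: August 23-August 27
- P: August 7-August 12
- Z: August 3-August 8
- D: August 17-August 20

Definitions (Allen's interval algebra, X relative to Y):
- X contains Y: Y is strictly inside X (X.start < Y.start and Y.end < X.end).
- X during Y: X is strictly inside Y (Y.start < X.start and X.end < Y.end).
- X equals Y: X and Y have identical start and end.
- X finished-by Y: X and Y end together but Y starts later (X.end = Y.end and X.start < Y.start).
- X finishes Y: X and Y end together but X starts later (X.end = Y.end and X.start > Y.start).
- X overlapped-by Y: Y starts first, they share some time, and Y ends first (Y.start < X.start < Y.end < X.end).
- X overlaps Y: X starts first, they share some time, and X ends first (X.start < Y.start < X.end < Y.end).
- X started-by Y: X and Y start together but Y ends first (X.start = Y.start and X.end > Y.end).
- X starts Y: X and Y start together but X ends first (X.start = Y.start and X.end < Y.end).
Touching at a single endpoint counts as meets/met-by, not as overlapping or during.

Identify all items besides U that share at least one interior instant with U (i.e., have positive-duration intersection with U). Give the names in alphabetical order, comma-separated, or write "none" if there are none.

A, B, P, Z

Target U = [August 7, August 12].
A [August 10, August 12] → finishes → yes.
B [August 7, August 16] → started-by → yes.
D [August 17, August 20] → after → no.
P [August 7, August 12] → equals → yes.
W [August 23, August 27] → after → no.
Z [August 3, August 8] → overlaps → yes.
Result: A, B, P, Z.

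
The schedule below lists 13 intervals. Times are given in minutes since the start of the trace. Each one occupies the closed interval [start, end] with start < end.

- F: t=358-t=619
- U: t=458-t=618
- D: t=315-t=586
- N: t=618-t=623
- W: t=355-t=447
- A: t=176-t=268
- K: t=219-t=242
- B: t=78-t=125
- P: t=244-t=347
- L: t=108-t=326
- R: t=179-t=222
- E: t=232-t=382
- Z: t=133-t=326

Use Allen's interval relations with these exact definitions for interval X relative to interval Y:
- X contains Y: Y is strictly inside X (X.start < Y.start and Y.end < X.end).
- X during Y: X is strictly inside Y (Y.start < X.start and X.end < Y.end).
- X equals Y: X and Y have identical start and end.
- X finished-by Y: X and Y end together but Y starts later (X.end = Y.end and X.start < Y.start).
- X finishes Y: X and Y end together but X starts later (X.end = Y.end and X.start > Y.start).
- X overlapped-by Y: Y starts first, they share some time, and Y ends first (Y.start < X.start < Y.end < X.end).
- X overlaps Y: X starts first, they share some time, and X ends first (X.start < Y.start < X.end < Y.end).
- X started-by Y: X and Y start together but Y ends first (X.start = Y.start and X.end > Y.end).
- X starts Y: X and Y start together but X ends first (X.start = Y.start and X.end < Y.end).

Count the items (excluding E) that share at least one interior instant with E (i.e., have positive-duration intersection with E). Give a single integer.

8

Target E = [t=232, t=382].
A [t=176, t=268] → overlaps → counts.
B [t=78, t=125] → before → no.
D [t=315, t=586] → overlapped-by → counts.
F [t=358, t=619] → overlapped-by → counts.
K [t=219, t=242] → overlaps → counts.
L [t=108, t=326] → overlaps → counts.
N [t=618, t=623] → after → no.
P [t=244, t=347] → during → counts.
R [t=179, t=222] → before → no.
U [t=458, t=618] → after → no.
W [t=355, t=447] → overlapped-by → counts.
Z [t=133, t=326] → overlaps → counts.
Total: 8.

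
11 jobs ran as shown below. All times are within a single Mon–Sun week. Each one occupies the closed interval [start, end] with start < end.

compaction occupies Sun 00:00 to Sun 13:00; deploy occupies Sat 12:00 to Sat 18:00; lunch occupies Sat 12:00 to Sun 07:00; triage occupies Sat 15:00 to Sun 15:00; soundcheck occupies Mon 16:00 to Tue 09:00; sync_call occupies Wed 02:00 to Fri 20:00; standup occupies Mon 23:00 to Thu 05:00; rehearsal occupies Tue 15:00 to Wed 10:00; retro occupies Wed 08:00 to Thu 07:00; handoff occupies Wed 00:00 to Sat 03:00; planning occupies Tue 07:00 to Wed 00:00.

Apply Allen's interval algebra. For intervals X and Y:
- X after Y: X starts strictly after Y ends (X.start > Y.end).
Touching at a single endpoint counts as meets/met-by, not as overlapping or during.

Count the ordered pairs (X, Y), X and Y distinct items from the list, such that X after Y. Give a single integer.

Checking all 110 ordered pairs for relation 'after'; matching pairs in alphabetical order:
(compaction, deploy): compaction after deploy ✓
(compaction, handoff): compaction after handoff ✓
(compaction, planning): compaction after planning ✓
(compaction, rehearsal): compaction after rehearsal ✓
(compaction, retro): compaction after retro ✓
(compaction, soundcheck): compaction after soundcheck ✓
(compaction, standup): compaction after standup ✓
(compaction, sync_call): compaction after sync_call ✓
(deploy, handoff): deploy after handoff ✓
(deploy, planning): deploy after planning ✓
(deploy, rehearsal): deploy after rehearsal ✓
(deploy, retro): deploy after retro ✓
(deploy, soundcheck): deploy after soundcheck ✓
(deploy, standup): deploy after standup ✓
(deploy, sync_call): deploy after sync_call ✓
(handoff, soundcheck): handoff after soundcheck ✓
(lunch, handoff): lunch after handoff ✓
(lunch, planning): lunch after planning ✓
(lunch, rehearsal): lunch after rehearsal ✓
(lunch, retro): lunch after retro ✓
(lunch, soundcheck): lunch after soundcheck ✓
(lunch, standup): lunch after standup ✓
(lunch, sync_call): lunch after sync_call ✓
(rehearsal, soundcheck): rehearsal after soundcheck ✓
... plus 11 further pairs not listed.
Count: 35.

35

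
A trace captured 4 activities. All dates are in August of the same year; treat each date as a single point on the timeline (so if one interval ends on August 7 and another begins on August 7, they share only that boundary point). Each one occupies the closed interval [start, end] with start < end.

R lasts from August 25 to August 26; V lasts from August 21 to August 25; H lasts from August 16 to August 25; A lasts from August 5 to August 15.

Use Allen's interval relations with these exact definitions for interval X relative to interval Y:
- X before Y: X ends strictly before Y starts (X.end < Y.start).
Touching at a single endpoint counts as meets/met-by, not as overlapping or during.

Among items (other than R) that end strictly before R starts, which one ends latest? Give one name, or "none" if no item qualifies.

A

Target R = [August 25, August 26].
A [August 5, August 15] → before → candidate.
H [August 16, August 25] → meets → excluded.
V [August 21, August 25] → meets → excluded.
Among candidates, latest end is August 15 → A.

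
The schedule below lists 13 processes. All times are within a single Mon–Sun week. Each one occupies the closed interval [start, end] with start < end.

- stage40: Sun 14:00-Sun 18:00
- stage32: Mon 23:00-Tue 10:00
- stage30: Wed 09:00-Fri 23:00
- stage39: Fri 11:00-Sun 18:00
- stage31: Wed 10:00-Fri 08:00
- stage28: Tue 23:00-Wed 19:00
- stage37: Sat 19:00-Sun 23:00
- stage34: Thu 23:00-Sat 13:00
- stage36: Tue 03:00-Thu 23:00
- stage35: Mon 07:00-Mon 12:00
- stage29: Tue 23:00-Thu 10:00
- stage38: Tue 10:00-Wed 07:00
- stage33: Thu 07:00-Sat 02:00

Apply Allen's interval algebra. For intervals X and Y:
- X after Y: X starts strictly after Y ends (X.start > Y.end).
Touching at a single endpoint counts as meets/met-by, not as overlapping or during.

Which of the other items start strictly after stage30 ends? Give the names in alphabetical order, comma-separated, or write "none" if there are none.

Target stage30 = [Wed 09:00, Fri 23:00].
stage28 [Tue 23:00, Wed 19:00] → overlaps → no.
stage29 [Tue 23:00, Thu 10:00] → overlaps → no.
stage31 [Wed 10:00, Fri 08:00] → during → no.
stage32 [Mon 23:00, Tue 10:00] → before → no.
stage33 [Thu 07:00, Sat 02:00] → overlapped-by → no.
stage34 [Thu 23:00, Sat 13:00] → overlapped-by → no.
stage35 [Mon 07:00, Mon 12:00] → before → no.
stage36 [Tue 03:00, Thu 23:00] → overlaps → no.
stage37 [Sat 19:00, Sun 23:00] → after → yes.
stage38 [Tue 10:00, Wed 07:00] → before → no.
stage39 [Fri 11:00, Sun 18:00] → overlapped-by → no.
stage40 [Sun 14:00, Sun 18:00] → after → yes.
Result: stage37, stage40.

stage37, stage40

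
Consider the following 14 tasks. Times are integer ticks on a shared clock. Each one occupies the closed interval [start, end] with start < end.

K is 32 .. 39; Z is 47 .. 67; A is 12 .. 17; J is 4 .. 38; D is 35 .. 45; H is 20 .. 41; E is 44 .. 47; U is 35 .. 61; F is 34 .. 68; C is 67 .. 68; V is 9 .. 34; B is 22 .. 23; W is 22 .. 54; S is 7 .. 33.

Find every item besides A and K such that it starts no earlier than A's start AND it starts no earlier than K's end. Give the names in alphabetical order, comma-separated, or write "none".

C, E, Z

Conditions: its start is no earlier than A's start (X.start >= 12) AND its start is no earlier than K's end (X.start >= 39).
B: start 22 >= 12? ✓; start 22 >= 39? ✗ → no.
C: start 67 >= 12? ✓; start 67 >= 39? ✓ → yes.
D: start 35 >= 12? ✓; start 35 >= 39? ✗ → no.
E: start 44 >= 12? ✓; start 44 >= 39? ✓ → yes.
F: start 34 >= 12? ✓; start 34 >= 39? ✗ → no.
H: start 20 >= 12? ✓; start 20 >= 39? ✗ → no.
J: start 4 >= 12? ✗; start 4 >= 39? ✗ → no.
S: start 7 >= 12? ✗; start 7 >= 39? ✗ → no.
U: start 35 >= 12? ✓; start 35 >= 39? ✗ → no.
V: start 9 >= 12? ✗; start 9 >= 39? ✗ → no.
W: start 22 >= 12? ✓; start 22 >= 39? ✗ → no.
Z: start 47 >= 12? ✓; start 47 >= 39? ✓ → yes.
Result: C, E, Z.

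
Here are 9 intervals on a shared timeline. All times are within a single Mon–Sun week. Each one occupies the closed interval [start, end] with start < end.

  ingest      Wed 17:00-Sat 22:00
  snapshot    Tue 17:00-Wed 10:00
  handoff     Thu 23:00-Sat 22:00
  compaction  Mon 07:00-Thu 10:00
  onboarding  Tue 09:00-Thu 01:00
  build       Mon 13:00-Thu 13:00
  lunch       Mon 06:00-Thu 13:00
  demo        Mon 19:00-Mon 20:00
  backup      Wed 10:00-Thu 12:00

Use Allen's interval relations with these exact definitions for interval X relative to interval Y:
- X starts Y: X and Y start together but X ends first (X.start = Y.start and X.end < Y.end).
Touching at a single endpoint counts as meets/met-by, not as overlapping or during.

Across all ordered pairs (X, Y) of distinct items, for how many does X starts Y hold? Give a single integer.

0

Checking all 72 ordered pairs for relation 'starts'; matching pairs in alphabetical order:
No pair satisfies it.
Count: 0.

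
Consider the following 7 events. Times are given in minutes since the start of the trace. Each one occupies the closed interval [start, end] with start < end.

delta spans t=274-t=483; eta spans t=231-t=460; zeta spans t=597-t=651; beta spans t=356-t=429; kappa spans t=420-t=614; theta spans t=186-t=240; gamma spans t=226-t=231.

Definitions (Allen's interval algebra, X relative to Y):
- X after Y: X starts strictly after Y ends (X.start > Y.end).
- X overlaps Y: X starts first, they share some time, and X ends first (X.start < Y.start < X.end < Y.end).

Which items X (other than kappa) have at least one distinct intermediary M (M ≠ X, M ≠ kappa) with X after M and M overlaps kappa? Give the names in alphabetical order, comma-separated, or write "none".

Target kappa = [t=420, t=614].
Intermediaries M with M overlaps kappa: beta, delta, eta.
Via beta — items with X after beta: zeta.
Via delta — items with X after delta: zeta.
Via eta — items with X after eta: zeta.
Union: zeta.

zeta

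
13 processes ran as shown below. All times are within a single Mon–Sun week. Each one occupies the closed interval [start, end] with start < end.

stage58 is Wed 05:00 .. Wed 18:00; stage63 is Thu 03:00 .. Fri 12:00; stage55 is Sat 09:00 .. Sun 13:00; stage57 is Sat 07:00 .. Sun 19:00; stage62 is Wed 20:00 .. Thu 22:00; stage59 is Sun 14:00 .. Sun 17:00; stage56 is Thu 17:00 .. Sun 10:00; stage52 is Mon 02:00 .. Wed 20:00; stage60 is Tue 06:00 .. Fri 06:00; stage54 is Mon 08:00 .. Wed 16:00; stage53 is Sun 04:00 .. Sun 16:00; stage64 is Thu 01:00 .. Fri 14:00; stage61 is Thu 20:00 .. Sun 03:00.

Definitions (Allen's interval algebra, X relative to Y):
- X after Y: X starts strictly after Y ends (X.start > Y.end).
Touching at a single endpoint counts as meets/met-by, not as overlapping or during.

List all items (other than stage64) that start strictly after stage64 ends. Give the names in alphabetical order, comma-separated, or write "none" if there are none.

Target stage64 = [Thu 01:00, Fri 14:00].
stage52 [Mon 02:00, Wed 20:00] → before → no.
stage53 [Sun 04:00, Sun 16:00] → after → yes.
stage54 [Mon 08:00, Wed 16:00] → before → no.
stage55 [Sat 09:00, Sun 13:00] → after → yes.
stage56 [Thu 17:00, Sun 10:00] → overlapped-by → no.
stage57 [Sat 07:00, Sun 19:00] → after → yes.
stage58 [Wed 05:00, Wed 18:00] → before → no.
stage59 [Sun 14:00, Sun 17:00] → after → yes.
stage60 [Tue 06:00, Fri 06:00] → overlaps → no.
stage61 [Thu 20:00, Sun 03:00] → overlapped-by → no.
stage62 [Wed 20:00, Thu 22:00] → overlaps → no.
stage63 [Thu 03:00, Fri 12:00] → during → no.
Result: stage53, stage55, stage57, stage59.

stage53, stage55, stage57, stage59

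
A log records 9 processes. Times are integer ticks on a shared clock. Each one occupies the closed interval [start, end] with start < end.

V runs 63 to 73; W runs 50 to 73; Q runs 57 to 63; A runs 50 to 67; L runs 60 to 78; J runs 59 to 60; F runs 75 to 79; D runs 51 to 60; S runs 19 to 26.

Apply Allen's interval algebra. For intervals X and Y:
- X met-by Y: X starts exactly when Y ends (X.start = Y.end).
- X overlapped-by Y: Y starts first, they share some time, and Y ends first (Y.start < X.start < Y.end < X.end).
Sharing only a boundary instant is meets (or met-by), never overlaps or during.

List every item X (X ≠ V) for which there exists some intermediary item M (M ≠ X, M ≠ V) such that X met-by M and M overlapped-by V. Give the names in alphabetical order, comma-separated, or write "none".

none

Target V = [63, 73].
Intermediaries M with M overlapped-by V: none.
Union: none.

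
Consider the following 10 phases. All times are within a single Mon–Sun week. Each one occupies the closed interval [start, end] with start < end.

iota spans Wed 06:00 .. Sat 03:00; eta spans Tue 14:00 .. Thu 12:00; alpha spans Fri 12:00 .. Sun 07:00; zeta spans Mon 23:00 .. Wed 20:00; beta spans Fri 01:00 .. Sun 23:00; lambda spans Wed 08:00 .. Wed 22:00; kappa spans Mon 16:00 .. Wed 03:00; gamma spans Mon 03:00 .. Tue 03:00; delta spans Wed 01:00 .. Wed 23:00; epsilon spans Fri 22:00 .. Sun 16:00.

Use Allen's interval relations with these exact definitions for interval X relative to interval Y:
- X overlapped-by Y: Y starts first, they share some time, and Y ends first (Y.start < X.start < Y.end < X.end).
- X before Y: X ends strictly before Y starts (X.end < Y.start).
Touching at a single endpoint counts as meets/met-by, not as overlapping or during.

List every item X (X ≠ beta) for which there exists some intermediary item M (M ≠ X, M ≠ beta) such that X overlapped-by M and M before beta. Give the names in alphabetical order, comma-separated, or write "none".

delta, eta, iota, kappa, lambda, zeta

Target beta = [Fri 01:00, Sun 23:00].
Intermediaries M with M before beta: delta, eta, gamma, kappa, lambda, zeta.
Via delta — items with X overlapped-by delta: iota.
Via eta — items with X overlapped-by eta: iota.
Via gamma — items with X overlapped-by gamma: kappa, zeta.
Via kappa — items with X overlapped-by kappa: delta, eta, zeta.
Via lambda — items with X overlapped-by lambda: none.
Via zeta — items with X overlapped-by zeta: delta, eta, iota, lambda.
Union: delta, eta, iota, kappa, lambda, zeta.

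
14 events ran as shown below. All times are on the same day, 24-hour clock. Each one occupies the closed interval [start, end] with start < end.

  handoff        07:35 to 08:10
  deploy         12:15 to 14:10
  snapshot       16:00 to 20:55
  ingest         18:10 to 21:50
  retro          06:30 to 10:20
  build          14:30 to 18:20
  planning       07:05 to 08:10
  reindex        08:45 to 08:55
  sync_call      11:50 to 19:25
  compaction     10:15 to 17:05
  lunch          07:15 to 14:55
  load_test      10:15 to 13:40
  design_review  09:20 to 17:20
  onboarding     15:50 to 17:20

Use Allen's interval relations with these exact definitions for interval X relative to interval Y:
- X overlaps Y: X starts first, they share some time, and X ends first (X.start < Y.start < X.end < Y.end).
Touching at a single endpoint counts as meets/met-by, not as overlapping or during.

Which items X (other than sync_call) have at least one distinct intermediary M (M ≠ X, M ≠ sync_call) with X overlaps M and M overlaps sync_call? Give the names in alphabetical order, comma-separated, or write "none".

Target sync_call = [11:50, 19:25].
Intermediaries M with M overlaps sync_call: compaction, design_review, load_test, lunch.
Via compaction — items with X overlaps compaction: lunch, retro.
Via design_review — items with X overlaps design_review: lunch, retro.
Via load_test — items with X overlaps load_test: retro.
Via lunch — items with X overlaps lunch: planning, retro.
Union: lunch, planning, retro.

lunch, planning, retro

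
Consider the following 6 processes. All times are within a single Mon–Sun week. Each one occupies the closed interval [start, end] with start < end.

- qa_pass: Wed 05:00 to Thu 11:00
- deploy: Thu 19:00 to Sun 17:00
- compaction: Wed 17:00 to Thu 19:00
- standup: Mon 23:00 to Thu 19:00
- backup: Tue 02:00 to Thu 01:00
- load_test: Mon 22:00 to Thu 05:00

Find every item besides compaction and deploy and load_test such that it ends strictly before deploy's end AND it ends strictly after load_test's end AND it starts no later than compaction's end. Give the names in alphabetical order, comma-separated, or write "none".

Conditions: its end is strictly before deploy's end (X.end < Sun 17:00) AND its end is strictly after load_test's end (X.end > Thu 05:00) AND its start is no later than compaction's end (X.start <= Thu 19:00).
backup: end Thu 01:00 < Sun 17:00? ✓; end Thu 01:00 > Thu 05:00? ✗; start Tue 02:00 <= Thu 19:00? ✓ → no.
qa_pass: end Thu 11:00 < Sun 17:00? ✓; end Thu 11:00 > Thu 05:00? ✓; start Wed 05:00 <= Thu 19:00? ✓ → yes.
standup: end Thu 19:00 < Sun 17:00? ✓; end Thu 19:00 > Thu 05:00? ✓; start Mon 23:00 <= Thu 19:00? ✓ → yes.
Result: qa_pass, standup.

qa_pass, standup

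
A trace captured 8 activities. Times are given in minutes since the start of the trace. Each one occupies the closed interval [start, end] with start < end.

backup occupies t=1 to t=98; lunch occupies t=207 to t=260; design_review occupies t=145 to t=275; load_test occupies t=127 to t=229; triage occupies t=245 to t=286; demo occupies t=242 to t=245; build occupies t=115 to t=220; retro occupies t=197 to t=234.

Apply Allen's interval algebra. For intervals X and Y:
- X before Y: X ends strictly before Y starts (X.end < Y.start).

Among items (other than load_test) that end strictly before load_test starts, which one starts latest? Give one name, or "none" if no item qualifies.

Target load_test = [t=127, t=229].
backup [t=1, t=98] → before → candidate.
build [t=115, t=220] → overlaps → excluded.
demo [t=242, t=245] → after → excluded.
design_review [t=145, t=275] → overlapped-by → excluded.
lunch [t=207, t=260] → overlapped-by → excluded.
retro [t=197, t=234] → overlapped-by → excluded.
triage [t=245, t=286] → after → excluded.
Among candidates, latest start is t=1 → backup.

backup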